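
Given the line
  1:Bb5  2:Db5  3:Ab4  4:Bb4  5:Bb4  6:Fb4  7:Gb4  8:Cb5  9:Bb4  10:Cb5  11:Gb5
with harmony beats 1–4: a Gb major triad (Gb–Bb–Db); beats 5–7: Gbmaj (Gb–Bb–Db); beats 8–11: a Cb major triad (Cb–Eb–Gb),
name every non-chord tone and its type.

The harmony at that moment is Gb major triad (Gb, Bb, Db); Ab4 is not a chord tone.
It is approached by leap down from Db5 and left by step up to Bb4.
Leap in, step out — an appoggiatura.
The harmony at that moment is Gb major triad (Gb, Bb, Db); Fb4 is not a chord tone.
It is approached by leap down from Bb4 and left by step up to Gb4.
Leap in, step out — an appoggiatura.
The harmony at that moment is Cb major triad (Cb, Eb, Gb); Bb4 is not a chord tone.
It is approached by step down from Cb5 and left by step up to Cb5.
Step away and step back to the same note — a neighbor tone (lower neighbor).

Ab4 (beat 3) — appoggiatura; Fb4 (beat 6) — appoggiatura; Bb4 (beat 9) — neighbor tone.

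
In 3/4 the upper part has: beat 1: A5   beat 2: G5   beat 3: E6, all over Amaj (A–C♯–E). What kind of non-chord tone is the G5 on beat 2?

The harmony at that moment is A major triad (A, C♯, E); G5 is not a chord tone.
It is approached by step down from A5 and left by leap up to E6.
Step in, leap out, on a weak beat — an escape tone.

Escape tone.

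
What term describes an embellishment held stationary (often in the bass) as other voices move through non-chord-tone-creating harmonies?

Approach: none. Departure: none — a single pitch is sustained while the chords change around it, passing through harmonies that do not contain it.
No melodic motion at all; the dissonance is created entirely by the moving harmonies against the stationary note — a pedal tone (pedal point).

Pedal tone.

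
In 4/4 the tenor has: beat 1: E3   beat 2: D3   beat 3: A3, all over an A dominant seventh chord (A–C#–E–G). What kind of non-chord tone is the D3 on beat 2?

Escape tone.

The harmony at that moment is A dominant seventh chord (A, C#, E, G); D3 is not a chord tone.
It is approached by step down from E3 and left by leap up to A3.
Step in, leap out, on a weak beat — an escape tone.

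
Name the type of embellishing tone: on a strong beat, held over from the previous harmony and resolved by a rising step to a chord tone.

Approach: by preparation — the pitch is first a chord tone, then held (tied or repeated) while the harmony changes under it. Departure: up by step. Metric position: strong.
A prepared dissonance that resolves upward by step — a retardation. (The same figure resolving downward would be a suspension.)

Retardation.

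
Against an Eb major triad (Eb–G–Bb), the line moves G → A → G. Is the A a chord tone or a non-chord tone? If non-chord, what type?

Non-chord tone — a neighbor tone.

The harmony at that moment is Eb major triad (Eb, G, Bb); A is not a chord tone.
It is approached by step up from G and left by step down to G.
Step away and step back to the same note — a neighbor tone (upper neighbor).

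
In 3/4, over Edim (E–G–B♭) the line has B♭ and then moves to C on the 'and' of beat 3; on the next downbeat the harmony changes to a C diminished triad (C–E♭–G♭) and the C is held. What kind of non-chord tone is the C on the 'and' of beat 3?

Anticipation.

The harmony at that moment is E diminished triad (E, G, B♭); C is not a chord tone.
It is approached by step up from B♭ and then sustained as the same pitch into the next harmony.
Arriving early and becoming a chord tone when the harmony changes — an anticipation.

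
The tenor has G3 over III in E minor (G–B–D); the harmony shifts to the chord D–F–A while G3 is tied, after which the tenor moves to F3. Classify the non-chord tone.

The harmony at that moment is D minor triad (D, F, A); G3 is not a chord tone.
It is held over (the same pitch as the preceding G3) and left by step down to F3.
Held over from the previous chord and resolving down by step — a suspension.

G3 is a suspension.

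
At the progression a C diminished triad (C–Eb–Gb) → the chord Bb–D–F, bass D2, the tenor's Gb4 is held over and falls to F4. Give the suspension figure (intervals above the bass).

4–3 suspension.

At the second chord the bass is D2. The suspended Gb4 lies a fourth above the bass; after resolving down by step to F4, the interval above the bass becomes a third.
Suspension figures are named by those two intervals: 4–3.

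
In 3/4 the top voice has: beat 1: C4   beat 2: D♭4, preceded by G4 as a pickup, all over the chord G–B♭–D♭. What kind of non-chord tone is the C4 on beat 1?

Appoggiatura.

The harmony at that moment is G diminished triad (G, B♭, D♭); C4 is not a chord tone.
It is approached by leap down from G4 and left by step up to D♭4.
Leap in, step out, metrically accented — an appoggiatura.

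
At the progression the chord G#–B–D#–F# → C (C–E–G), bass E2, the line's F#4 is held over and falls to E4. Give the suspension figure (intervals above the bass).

9–8 suspension.

At the second chord the bass is E2. The suspended F#4 lies a ninth above the bass; after resolving down by step to E4, the interval above the bass becomes an octave.
Suspension figures are named by those two intervals: 9–8.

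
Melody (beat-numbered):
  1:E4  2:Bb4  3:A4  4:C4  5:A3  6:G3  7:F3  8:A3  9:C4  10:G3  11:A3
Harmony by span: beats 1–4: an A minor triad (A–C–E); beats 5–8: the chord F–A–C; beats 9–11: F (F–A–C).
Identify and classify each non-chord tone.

Bb4 (beat 2) — appoggiatura; G3 (beat 6) — passing tone; G3 (beat 10) — appoggiatura.

The harmony at that moment is A minor triad (A, C, E); Bb4 is not a chord tone.
It is approached by leap up from E4 and left by step down to A4.
Leap in, step out — an appoggiatura.
The harmony at that moment is F major triad (F, A, C); G3 is not a chord tone.
It is approached by step down from A3 and left by step down to F3.
Step in, step out in the same direction — a passing tone.
The harmony at that moment is F major triad (F, A, C); G3 is not a chord tone.
It is approached by leap down from C4 and left by step up to A3.
Leap in, step out — an appoggiatura.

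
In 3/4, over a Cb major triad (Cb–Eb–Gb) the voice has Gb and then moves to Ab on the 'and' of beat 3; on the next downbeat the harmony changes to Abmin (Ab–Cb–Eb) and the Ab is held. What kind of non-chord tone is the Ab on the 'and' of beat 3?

Anticipation.

The harmony at that moment is Cb major triad (Cb, Eb, Gb); Ab is not a chord tone.
It is approached by step up from Gb and then sustained as the same pitch into the next harmony.
Arriving early and becoming a chord tone when the harmony changes — an anticipation.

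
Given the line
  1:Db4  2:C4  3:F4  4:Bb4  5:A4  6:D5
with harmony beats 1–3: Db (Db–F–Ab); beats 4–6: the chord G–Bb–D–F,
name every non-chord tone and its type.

The harmony at that moment is Db major triad (Db, F, Ab); C4 is not a chord tone.
It is approached by step down from Db4 and left by leap up to F4.
Step in, leap out — an escape tone.
The harmony at that moment is G minor seventh chord (G, Bb, D, F); A4 is not a chord tone.
It is approached by step down from Bb4 and left by leap up to D5.
Step in, leap out — an escape tone.

C4 (beat 2) — escape tone; A4 (beat 5) — escape tone.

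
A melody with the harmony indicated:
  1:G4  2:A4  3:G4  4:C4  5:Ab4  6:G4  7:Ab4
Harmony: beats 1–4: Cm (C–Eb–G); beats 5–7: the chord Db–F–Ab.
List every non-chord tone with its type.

A4 (beat 2) — neighbor tone; G4 (beat 6) — neighbor tone.

The harmony at that moment is C minor triad (C, Eb, G); A4 is not a chord tone.
It is approached by step up from G4 and left by step down to G4.
Step away and step back to the same note — a neighbor tone (upper neighbor).
The harmony at that moment is Db major triad (Db, F, Ab); G4 is not a chord tone.
It is approached by step down from Ab4 and left by step up to Ab4.
Step away and step back to the same note — a neighbor tone (lower neighbor).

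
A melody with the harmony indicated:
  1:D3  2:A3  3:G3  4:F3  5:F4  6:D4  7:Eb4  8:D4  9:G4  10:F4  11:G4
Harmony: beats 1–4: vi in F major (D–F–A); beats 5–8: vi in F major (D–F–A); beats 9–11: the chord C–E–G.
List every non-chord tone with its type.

The harmony at that moment is D minor triad (D, F, A); G3 is not a chord tone.
It is approached by step down from A3 and left by step down to F3.
Step in, step out in the same direction — a passing tone.
The harmony at that moment is D minor triad (D, F, A); Eb4 is not a chord tone.
It is approached by step up from D4 and left by step down to D4.
Step away and step back to the same note — a neighbor tone (upper neighbor).
The harmony at that moment is C major triad (C, E, G); F4 is not a chord tone.
It is approached by step down from G4 and left by step up to G4.
Step away and step back to the same note — a neighbor tone (lower neighbor).

G3 (beat 3) — passing tone; Eb4 (beat 7) — neighbor tone; F4 (beat 10) — neighbor tone.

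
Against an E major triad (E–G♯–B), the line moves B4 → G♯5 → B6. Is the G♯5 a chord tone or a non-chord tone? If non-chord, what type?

Chord tone (the third of E major triad).

E major triad contains E, G♯, B; G♯ is the third, so it is a chord tone.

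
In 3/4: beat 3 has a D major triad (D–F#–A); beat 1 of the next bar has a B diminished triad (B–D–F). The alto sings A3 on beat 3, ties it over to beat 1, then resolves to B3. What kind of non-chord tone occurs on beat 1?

The harmony at that moment is B diminished triad (B, D, F); A3 is not a chord tone.
It is held over (the same pitch as the preceding A3) and left by step up to B3.
Held over from the previous chord and resolving up by step — a retardation.

Retardation.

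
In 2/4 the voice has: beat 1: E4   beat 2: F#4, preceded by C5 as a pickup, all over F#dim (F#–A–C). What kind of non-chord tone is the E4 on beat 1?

Appoggiatura.

The harmony at that moment is F# diminished triad (F#, A, C); E4 is not a chord tone.
It is approached by leap down from C5 and left by step up to F#4.
Leap in, step out, metrically accented — an appoggiatura.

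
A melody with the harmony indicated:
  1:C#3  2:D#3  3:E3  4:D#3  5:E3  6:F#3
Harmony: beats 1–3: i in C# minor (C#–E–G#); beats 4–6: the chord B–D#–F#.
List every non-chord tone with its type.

D#3 (beat 2) — passing tone; E3 (beat 5) — passing tone.

The harmony at that moment is C# minor triad (C#, E, G#); D#3 is not a chord tone.
It is approached by step up from C#3 and left by step up to E3.
Step in, step out in the same direction — a passing tone.
The harmony at that moment is B major triad (B, D#, F#); E3 is not a chord tone.
It is approached by step up from D#3 and left by step up to F#3.
Step in, step out in the same direction — a passing tone.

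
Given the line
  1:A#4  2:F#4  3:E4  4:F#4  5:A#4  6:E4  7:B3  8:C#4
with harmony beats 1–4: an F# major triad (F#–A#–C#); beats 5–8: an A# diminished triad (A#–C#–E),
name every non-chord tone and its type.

E4 (beat 3) — neighbor tone; B3 (beat 7) — appoggiatura.

The harmony at that moment is F# major triad (F#, A#, C#); E4 is not a chord tone.
It is approached by step down from F#4 and left by step up to F#4.
Step away and step back to the same note — a neighbor tone (lower neighbor).
The harmony at that moment is A# diminished triad (A#, C#, E); B3 is not a chord tone.
It is approached by leap down from E4 and left by step up to C#4.
Leap in, step out — an appoggiatura.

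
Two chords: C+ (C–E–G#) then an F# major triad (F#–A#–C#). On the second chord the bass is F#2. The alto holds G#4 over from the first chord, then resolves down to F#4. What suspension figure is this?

At the second chord the bass is F#2. The suspended G#4 lies a ninth above the bass; after resolving down by step to F#4, the interval above the bass becomes an octave.
Suspension figures are named by those two intervals: 9–8.

9–8 suspension.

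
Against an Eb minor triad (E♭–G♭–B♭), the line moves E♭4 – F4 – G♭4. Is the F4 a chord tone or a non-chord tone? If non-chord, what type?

Non-chord tone — a passing tone.

The harmony at that moment is E♭ minor triad (E♭, G♭, B♭); F4 is not a chord tone.
It is approached by step up from E♭4 and left by step up to G♭4.
Step in, step out in the same direction — a passing tone.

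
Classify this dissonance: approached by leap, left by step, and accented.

Approach: by leap. Departure: by step. Metric position: strong.
Leap in, step out, in a metrically strong position — an appoggiatura. (It is the mirror image of the escape tone, which steps in and leaps out from a weak position.)

Appoggiatura.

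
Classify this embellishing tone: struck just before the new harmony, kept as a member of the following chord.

Anticipation.

Approach: ahead of the chord change (typically by step), so it is dissonant against the current harmony. Departure: none — the same pitch is restated or held and is a chord tone of the new harmony.
Dissonant first, consonant once the harmony catches up: the note simply arrives early — an anticipation. (The reverse timing, consonant first and dissonant after the change, would be a suspension or retardation.)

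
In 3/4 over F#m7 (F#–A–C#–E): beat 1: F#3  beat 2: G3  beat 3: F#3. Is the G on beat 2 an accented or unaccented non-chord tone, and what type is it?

The harmony at that moment is F# minor seventh chord (F#, A, C#, E); G3 is not a chord tone.
It is approached by step up from F#3 and left by step down to F#3.
Step away and step back to the same note — a neighbor tone (upper neighbor).
It falls on a weak beat, so it is unaccented.

Unaccented neighbor tone.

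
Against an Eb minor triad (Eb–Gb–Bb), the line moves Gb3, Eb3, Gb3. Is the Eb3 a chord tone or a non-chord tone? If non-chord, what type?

Eb minor triad contains Eb, Gb, Bb; Eb is the root, so it is a chord tone.

Chord tone (the root of Eb minor triad).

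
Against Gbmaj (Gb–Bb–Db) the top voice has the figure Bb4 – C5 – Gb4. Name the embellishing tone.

The harmony at that moment is Gb major triad (Gb, Bb, Db); C5 is not a chord tone.
It is approached by step up from Bb4 and left by leap down to Gb4.
Step in, leap out — an escape tone.

C5 is an escape tone.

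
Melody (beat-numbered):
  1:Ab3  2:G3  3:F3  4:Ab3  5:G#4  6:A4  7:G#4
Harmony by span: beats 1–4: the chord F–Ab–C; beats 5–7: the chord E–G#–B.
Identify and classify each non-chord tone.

The harmony at that moment is F minor triad (F, Ab, C); G3 is not a chord tone.
It is approached by step down from Ab3 and left by step down to F3.
Step in, step out in the same direction — a passing tone.
The harmony at that moment is E major triad (E, G#, B); A4 is not a chord tone.
It is approached by step up from G#4 and left by step down to G#4.
Step away and step back to the same note — a neighbor tone (upper neighbor).

G3 (beat 2) — passing tone; A4 (beat 6) — neighbor tone.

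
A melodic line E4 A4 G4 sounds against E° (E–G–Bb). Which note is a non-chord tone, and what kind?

A4 is an appoggiatura.

The harmony at that moment is E diminished triad (E, G, Bb); A4 is not a chord tone.
It is approached by leap up from E4 and left by step down to G4.
Leap in, step out — an appoggiatura.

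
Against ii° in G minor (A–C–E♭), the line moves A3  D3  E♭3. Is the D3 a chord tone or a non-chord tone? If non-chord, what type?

Non-chord tone — an appoggiatura.

The harmony at that moment is A diminished triad (A, C, E♭); D3 is not a chord tone.
It is approached by leap down from A3 and left by step up to E♭3.
Leap in, step out — an appoggiatura.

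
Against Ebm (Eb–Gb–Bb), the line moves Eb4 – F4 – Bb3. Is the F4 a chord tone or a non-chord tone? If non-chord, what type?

Non-chord tone — an escape tone.

The harmony at that moment is Eb minor triad (Eb, Gb, Bb); F4 is not a chord tone.
It is approached by step up from Eb4 and left by leap down to Bb3.
Step in, leap out — an escape tone.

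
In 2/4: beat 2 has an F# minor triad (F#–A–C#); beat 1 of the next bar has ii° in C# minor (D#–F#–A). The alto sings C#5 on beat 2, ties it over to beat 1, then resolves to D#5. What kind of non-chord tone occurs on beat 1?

Retardation.

The harmony at that moment is D# diminished triad (D#, F#, A); C#5 is not a chord tone.
It is held over (the same pitch as the preceding C#5) and left by step up to D#5.
Held over from the previous chord and resolving up by step — a retardation.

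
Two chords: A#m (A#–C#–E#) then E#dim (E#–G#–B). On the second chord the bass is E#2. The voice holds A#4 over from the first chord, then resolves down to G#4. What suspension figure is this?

4–3 suspension.

At the second chord the bass is E#2. The suspended A#4 lies a fourth above the bass; after resolving down by step to G#4, the interval above the bass becomes a third.
Suspension figures are named by those two intervals: 4–3.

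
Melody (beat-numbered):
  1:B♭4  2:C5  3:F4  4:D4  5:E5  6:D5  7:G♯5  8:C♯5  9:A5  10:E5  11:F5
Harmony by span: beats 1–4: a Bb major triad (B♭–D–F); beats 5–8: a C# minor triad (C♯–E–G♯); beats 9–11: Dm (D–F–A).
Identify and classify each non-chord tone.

The harmony at that moment is B♭ major triad (B♭, D, F); C5 is not a chord tone.
It is approached by step up from B♭4 and left by leap down to F4.
Step in, leap out — an escape tone.
The harmony at that moment is C♯ minor triad (C♯, E, G♯); D5 is not a chord tone.
It is approached by step down from E5 and left by leap up to G♯5.
Step in, leap out — an escape tone.
The harmony at that moment is D minor triad (D, F, A); E5 is not a chord tone.
It is approached by leap down from A5 and left by step up to F5.
Leap in, step out — an appoggiatura.

C5 (beat 2) — escape tone; D5 (beat 6) — escape tone; E5 (beat 10) — appoggiatura.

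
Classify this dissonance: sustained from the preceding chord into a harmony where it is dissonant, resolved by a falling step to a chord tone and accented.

Suspension.

Approach: by preparation — the pitch is first a chord tone, then held (tied or repeated) while the harmony changes under it. Departure: down by step. Metric position: strong.
A prepared dissonance that resolves downward by step — a suspension. (The same figure resolving upward would be a retardation.)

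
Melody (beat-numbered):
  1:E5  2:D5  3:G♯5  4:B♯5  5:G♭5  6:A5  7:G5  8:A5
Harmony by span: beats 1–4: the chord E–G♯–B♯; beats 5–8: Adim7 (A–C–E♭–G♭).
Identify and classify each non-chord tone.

D5 (beat 2) — escape tone; G5 (beat 7) — neighbor tone.

The harmony at that moment is E augmented triad (E, G♯, B♯); D5 is not a chord tone.
It is approached by step down from E5 and left by leap up to G♯5.
Step in, leap out — an escape tone.
The harmony at that moment is A diminished seventh chord (A, C, E♭, G♭); G5 is not a chord tone.
It is approached by step down from A5 and left by step up to A5.
Step away and step back to the same note — a neighbor tone (lower neighbor).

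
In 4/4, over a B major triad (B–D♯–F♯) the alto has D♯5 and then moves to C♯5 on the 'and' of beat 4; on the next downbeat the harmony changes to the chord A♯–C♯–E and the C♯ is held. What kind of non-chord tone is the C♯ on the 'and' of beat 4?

The harmony at that moment is B major triad (B, D♯, F♯); C♯5 is not a chord tone.
It is approached by step down from D♯5 and then sustained as the same pitch into the next harmony.
Arriving early and becoming a chord tone when the harmony changes — an anticipation.

Anticipation.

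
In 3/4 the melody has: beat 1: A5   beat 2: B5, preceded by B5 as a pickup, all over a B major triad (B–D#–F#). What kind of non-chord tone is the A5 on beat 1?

Lower neighbor tone.

The harmony at that moment is B major triad (B, D#, F#); A5 is not a chord tone.
It is approached by step down from B5 and left by step up to B5.
Step away and step back to the same note — a neighbor tone (lower neighbor).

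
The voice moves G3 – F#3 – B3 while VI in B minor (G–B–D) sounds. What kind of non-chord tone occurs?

F#3 is an escape tone.

The harmony at that moment is G major triad (G, B, D); F#3 is not a chord tone.
It is approached by step down from G3 and left by leap up to B3.
Step in, leap out — an escape tone.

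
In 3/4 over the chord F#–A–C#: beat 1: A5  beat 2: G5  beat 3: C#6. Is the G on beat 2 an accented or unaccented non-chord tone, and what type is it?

Unaccented escape tone.

The harmony at that moment is F# minor triad (F#, A, C#); G5 is not a chord tone.
It is approached by step down from A5 and left by leap up to C#6.
Step in, leap out — an escape tone.
It falls on a weak beat, so it is unaccented.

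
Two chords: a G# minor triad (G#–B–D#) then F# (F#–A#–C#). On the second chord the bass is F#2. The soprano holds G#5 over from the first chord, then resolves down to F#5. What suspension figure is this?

At the second chord the bass is F#2. The suspended G#5 lies a ninth above the bass; after resolving down by step to F#5, the interval above the bass becomes an octave.
Suspension figures are named by those two intervals: 9–8.

9–8 suspension.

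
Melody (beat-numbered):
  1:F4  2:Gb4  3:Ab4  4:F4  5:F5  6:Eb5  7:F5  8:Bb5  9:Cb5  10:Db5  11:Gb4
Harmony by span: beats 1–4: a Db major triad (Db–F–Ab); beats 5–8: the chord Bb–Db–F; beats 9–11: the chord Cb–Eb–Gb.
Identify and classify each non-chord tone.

Gb4 (beat 2) — passing tone; Eb5 (beat 6) — neighbor tone; Db5 (beat 10) — escape tone.

The harmony at that moment is Db major triad (Db, F, Ab); Gb4 is not a chord tone.
It is approached by step up from F4 and left by step up to Ab4.
Step in, step out in the same direction — a passing tone.
The harmony at that moment is Bb minor triad (Bb, Db, F); Eb5 is not a chord tone.
It is approached by step down from F5 and left by step up to F5.
Step away and step back to the same note — a neighbor tone (lower neighbor).
The harmony at that moment is Cb major triad (Cb, Eb, Gb); Db5 is not a chord tone.
It is approached by step up from Cb5 and left by leap down to Gb4.
Step in, leap out — an escape tone.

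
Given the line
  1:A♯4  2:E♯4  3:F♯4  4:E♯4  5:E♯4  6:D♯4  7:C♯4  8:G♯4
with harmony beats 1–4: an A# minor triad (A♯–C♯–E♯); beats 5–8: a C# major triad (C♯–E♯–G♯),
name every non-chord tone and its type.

F♯4 (beat 3) — neighbor tone; D♯4 (beat 6) — passing tone.

The harmony at that moment is A♯ minor triad (A♯, C♯, E♯); F♯4 is not a chord tone.
It is approached by step up from E♯4 and left by step down to E♯4.
Step away and step back to the same note — a neighbor tone (upper neighbor).
The harmony at that moment is C♯ major triad (C♯, E♯, G♯); D♯4 is not a chord tone.
It is approached by step down from E♯4 and left by step down to C♯4.
Step in, step out in the same direction — a passing tone.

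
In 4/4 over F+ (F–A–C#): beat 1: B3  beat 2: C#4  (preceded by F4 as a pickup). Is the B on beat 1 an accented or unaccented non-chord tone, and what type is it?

Accented appoggiatura.

The harmony at that moment is F augmented triad (F, A, C#); B3 is not a chord tone.
It is approached by leap down from F4 and left by step up to C#4.
Leap in, step out — an appoggiatura.
It falls on the downbeat, so it is accented.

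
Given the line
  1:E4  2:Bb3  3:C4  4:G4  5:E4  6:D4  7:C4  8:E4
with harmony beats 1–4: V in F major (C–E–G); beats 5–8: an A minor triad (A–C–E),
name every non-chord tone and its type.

Bb3 (beat 2) — appoggiatura; D4 (beat 6) — passing tone.

The harmony at that moment is C major triad (C, E, G); Bb3 is not a chord tone.
It is approached by leap down from E4 and left by step up to C4.
Leap in, step out — an appoggiatura.
The harmony at that moment is A minor triad (A, C, E); D4 is not a chord tone.
It is approached by step down from E4 and left by step down to C4.
Step in, step out in the same direction — a passing tone.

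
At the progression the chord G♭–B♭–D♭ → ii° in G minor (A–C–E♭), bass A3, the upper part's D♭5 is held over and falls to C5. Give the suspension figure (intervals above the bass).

At the second chord the bass is A3. The suspended D♭5 lies a fourth above the bass; after resolving down by step to C5, the interval above the bass becomes a third.
Suspension figures are named by those two intervals: 4–3.

4–3 suspension.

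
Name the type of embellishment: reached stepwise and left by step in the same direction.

Passing tone.

Approach: by step. Departure: by step, continuing in the same direction.
Stepwise on both sides with no change of direction means the note fills in the space between two different chord tones — a passing tone. (Had it turned back to its starting note it would be a neighbor tone instead.)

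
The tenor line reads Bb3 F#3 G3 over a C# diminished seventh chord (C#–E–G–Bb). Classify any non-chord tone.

The harmony at that moment is C# diminished seventh chord (C#, E, G, Bb); F#3 is not a chord tone.
It is approached by leap down from Bb3 and left by step up to G3.
Leap in, step out — an appoggiatura.

F#3 is an appoggiatura.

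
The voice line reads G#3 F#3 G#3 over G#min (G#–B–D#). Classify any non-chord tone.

F#3 is a neighbor tone.

The harmony at that moment is G# minor triad (G#, B, D#); F#3 is not a chord tone.
It is approached by step down from G#3 and left by step up to G#3.
Step away and step back to the same note — a neighbor tone (lower neighbor).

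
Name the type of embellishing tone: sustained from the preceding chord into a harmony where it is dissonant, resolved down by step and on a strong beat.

Suspension.

Approach: by preparation — the pitch is first a chord tone, then held (tied or repeated) while the harmony changes under it. Departure: down by step. Metric position: strong.
A prepared dissonance that resolves downward by step — a suspension. (The same figure resolving upward would be a retardation.)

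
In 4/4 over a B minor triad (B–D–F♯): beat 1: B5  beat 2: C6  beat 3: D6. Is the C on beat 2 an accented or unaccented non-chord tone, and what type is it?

The harmony at that moment is B minor triad (B, D, F♯); C6 is not a chord tone.
It is approached by step up from B5 and left by step up to D6.
Step in, step out in the same direction — a passing tone.
It falls on a weak beat, so it is unaccented.

Unaccented passing tone.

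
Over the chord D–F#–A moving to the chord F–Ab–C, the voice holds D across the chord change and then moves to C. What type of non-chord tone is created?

D is a suspension.

The harmony at that moment is F minor triad (F, Ab, C); D is not a chord tone.
It is held over (the same pitch as the preceding D) and left by step down to C.
Held over from the previous chord and resolving down by step — a suspension.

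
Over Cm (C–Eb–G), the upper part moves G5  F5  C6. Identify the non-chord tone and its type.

F5 is an escape tone.

The harmony at that moment is C minor triad (C, Eb, G); F5 is not a chord tone.
It is approached by step down from G5 and left by leap up to C6.
Step in, leap out — an escape tone.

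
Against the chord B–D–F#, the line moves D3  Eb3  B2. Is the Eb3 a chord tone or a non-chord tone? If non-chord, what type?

Non-chord tone — an escape tone.

The harmony at that moment is B minor triad (B, D, F#); Eb3 is not a chord tone.
It is approached by step up from D3 and left by leap down to B2.
Step in, leap out — an escape tone.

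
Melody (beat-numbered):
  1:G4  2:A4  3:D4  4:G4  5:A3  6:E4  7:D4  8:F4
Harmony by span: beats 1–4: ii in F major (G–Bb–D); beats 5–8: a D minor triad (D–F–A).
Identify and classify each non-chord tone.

The harmony at that moment is G minor triad (G, Bb, D); A4 is not a chord tone.
It is approached by step up from G4 and left by leap down to D4.
Step in, leap out — an escape tone.
The harmony at that moment is D minor triad (D, F, A); E4 is not a chord tone.
It is approached by leap up from A3 and left by step down to D4.
Leap in, step out — an appoggiatura.

A4 (beat 2) — escape tone; E4 (beat 6) — appoggiatura.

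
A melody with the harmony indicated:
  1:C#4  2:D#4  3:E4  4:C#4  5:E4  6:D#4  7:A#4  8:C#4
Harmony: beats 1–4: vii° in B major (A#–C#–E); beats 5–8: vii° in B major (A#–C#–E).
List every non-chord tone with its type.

The harmony at that moment is A# diminished triad (A#, C#, E); D#4 is not a chord tone.
It is approached by step up from C#4 and left by step up to E4.
Step in, step out in the same direction — a passing tone.
The harmony at that moment is A# diminished triad (A#, C#, E); D#4 is not a chord tone.
It is approached by step down from E4 and left by leap up to A#4.
Step in, leap out — an escape tone.

D#4 (beat 2) — passing tone; D#4 (beat 6) — escape tone.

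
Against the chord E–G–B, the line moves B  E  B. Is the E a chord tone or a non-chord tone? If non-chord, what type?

Chord tone (the root of E minor triad).

E minor triad contains E, G, B; E is the root, so it is a chord tone.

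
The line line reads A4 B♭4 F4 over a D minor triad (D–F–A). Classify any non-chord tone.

B♭4 is an escape tone.

The harmony at that moment is D minor triad (D, F, A); B♭4 is not a chord tone.
It is approached by step up from A4 and left by leap down to F4.
Step in, leap out — an escape tone.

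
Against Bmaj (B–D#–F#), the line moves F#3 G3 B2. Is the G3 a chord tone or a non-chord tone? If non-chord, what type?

Non-chord tone — an escape tone.

The harmony at that moment is B major triad (B, D#, F#); G3 is not a chord tone.
It is approached by step up from F#3 and left by leap down to B2.
Step in, leap out — an escape tone.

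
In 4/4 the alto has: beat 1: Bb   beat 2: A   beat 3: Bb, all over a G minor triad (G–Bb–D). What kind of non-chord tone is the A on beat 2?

Lower neighbor tone.

The harmony at that moment is G minor triad (G, Bb, D); A is not a chord tone.
It is approached by step down from Bb and left by step up to Bb.
Step away and step back to the same note — a neighbor tone (lower neighbor).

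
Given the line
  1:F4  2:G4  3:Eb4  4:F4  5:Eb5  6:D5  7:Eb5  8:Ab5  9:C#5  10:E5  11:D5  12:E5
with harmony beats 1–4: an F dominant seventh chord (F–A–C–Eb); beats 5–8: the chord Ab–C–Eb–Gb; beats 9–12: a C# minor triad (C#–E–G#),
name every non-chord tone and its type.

The harmony at that moment is F dominant seventh chord (F, A, C, Eb); G4 is not a chord tone.
It is approached by step up from F4 and left by leap down to Eb4.
Step in, leap out — an escape tone.
The harmony at that moment is Ab dominant seventh chord (Ab, C, Eb, Gb); D5 is not a chord tone.
It is approached by step down from Eb5 and left by step up to Eb5.
Step away and step back to the same note — a neighbor tone (lower neighbor).
The harmony at that moment is C# minor triad (C#, E, G#); D5 is not a chord tone.
It is approached by step down from E5 and left by step up to E5.
Step away and step back to the same note — a neighbor tone (lower neighbor).

G4 (beat 2) — escape tone; D5 (beat 6) — neighbor tone; D5 (beat 11) — neighbor tone.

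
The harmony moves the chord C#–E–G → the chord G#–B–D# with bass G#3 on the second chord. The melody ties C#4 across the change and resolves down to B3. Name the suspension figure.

At the second chord the bass is G#3. The suspended C#4 lies a fourth above the bass; after resolving down by step to B3, the interval above the bass becomes a third.
Suspension figures are named by those two intervals: 4–3.

4–3 suspension.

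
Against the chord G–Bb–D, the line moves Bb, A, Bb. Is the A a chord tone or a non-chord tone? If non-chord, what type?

Non-chord tone — a neighbor tone.

The harmony at that moment is G minor triad (G, Bb, D); A is not a chord tone.
It is approached by step down from Bb and left by step up to Bb.
Step away and step back to the same note — a neighbor tone (lower neighbor).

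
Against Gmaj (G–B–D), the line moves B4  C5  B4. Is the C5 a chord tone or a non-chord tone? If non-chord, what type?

The harmony at that moment is G major triad (G, B, D); C5 is not a chord tone.
It is approached by step up from B4 and left by step down to B4.
Step away and step back to the same note — a neighbor tone (upper neighbor).

Non-chord tone — a neighbor tone.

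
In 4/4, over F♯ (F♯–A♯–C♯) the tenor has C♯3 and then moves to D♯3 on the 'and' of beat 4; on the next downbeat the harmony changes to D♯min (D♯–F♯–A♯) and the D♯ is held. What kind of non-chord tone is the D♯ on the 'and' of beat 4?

The harmony at that moment is F♯ major triad (F♯, A♯, C♯); D♯3 is not a chord tone.
It is approached by step up from C♯3 and then sustained as the same pitch into the next harmony.
Arriving early and becoming a chord tone when the harmony changes — an anticipation.

Anticipation.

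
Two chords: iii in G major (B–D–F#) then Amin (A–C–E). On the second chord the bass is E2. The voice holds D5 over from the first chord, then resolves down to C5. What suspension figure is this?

7–6 suspension.

At the second chord the bass is E2. The suspended D5 lies a seventh above the bass; after resolving down by step to C5, the interval above the bass becomes a sixth.
Suspension figures are named by those two intervals: 7–6.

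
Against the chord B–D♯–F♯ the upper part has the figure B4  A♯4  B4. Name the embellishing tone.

A♯4 is a neighbor tone.

The harmony at that moment is B major triad (B, D♯, F♯); A♯4 is not a chord tone.
It is approached by step down from B4 and left by step up to B4.
Step away and step back to the same note — a neighbor tone (lower neighbor).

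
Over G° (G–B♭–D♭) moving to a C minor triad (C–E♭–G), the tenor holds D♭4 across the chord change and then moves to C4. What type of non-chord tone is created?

The harmony at that moment is C minor triad (C, E♭, G); D♭4 is not a chord tone.
It is held over (the same pitch as the preceding D♭4) and left by step down to C4.
Held over from the previous chord and resolving down by step — a suspension.

D♭4 is a suspension.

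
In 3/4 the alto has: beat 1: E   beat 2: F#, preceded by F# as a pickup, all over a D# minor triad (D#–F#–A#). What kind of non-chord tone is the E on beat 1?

The harmony at that moment is D# minor triad (D#, F#, A#); E is not a chord tone.
It is approached by step down from F# and left by step up to F#.
Step away and step back to the same note — a neighbor tone (lower neighbor).

Lower neighbor tone.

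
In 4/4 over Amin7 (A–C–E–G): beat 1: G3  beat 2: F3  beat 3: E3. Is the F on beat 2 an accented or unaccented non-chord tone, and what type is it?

Unaccented passing tone.

The harmony at that moment is A minor seventh chord (A, C, E, G); F3 is not a chord tone.
It is approached by step down from G3 and left by step down to E3.
Step in, step out in the same direction — a passing tone.
It falls on a weak beat, so it is unaccented.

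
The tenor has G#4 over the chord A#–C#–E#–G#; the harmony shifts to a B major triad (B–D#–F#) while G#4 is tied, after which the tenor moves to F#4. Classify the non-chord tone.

The harmony at that moment is B major triad (B, D#, F#); G#4 is not a chord tone.
It is held over (the same pitch as the preceding G#4) and left by step down to F#4.
Held over from the previous chord and resolving down by step — a suspension.

G#4 is a suspension.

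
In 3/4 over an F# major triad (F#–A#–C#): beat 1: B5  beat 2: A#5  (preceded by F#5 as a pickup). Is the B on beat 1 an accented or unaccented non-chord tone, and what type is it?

Accented appoggiatura.

The harmony at that moment is F# major triad (F#, A#, C#); B5 is not a chord tone.
It is approached by leap up from F#5 and left by step down to A#5.
Leap in, step out — an appoggiatura.
It falls on the downbeat, so it is accented.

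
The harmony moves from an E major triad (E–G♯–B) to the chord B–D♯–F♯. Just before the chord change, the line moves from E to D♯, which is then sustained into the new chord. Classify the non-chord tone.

D♯ is an anticipation.

The harmony at that moment is E major triad (E, G♯, B); D♯ is not a chord tone.
It is approached by step down from E and then sustained as the same pitch into the next harmony.
Arriving early and becoming a chord tone when the harmony changes — an anticipation.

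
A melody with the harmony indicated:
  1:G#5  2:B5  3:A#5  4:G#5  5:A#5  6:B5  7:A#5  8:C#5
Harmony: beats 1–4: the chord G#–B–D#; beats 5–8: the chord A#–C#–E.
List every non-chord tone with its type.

The harmony at that moment is G# minor triad (G#, B, D#); A#5 is not a chord tone.
It is approached by step down from B5 and left by step down to G#5.
Step in, step out in the same direction — a passing tone.
The harmony at that moment is A# diminished triad (A#, C#, E); B5 is not a chord tone.
It is approached by step up from A#5 and left by step down to A#5.
Step away and step back to the same note — a neighbor tone (upper neighbor).

A#5 (beat 3) — passing tone; B5 (beat 6) — neighbor tone.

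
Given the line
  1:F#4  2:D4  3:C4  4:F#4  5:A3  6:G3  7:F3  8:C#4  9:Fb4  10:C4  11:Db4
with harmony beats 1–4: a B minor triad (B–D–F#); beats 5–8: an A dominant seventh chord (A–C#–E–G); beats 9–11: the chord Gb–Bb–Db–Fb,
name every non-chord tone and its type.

The harmony at that moment is B minor triad (B, D, F#); C4 is not a chord tone.
It is approached by step down from D4 and left by leap up to F#4.
Step in, leap out — an escape tone.
The harmony at that moment is A dominant seventh chord (A, C#, E, G); F3 is not a chord tone.
It is approached by step down from G3 and left by leap up to C#4.
Step in, leap out — an escape tone.
The harmony at that moment is Gb dominant seventh chord (Gb, Bb, Db, Fb); C4 is not a chord tone.
It is approached by leap down from Fb4 and left by step up to Db4.
Leap in, step out — an appoggiatura.

C4 (beat 3) — escape tone; F3 (beat 7) — escape tone; C4 (beat 10) — appoggiatura.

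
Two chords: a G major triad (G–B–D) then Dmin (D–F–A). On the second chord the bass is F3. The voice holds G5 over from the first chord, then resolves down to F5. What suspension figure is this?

At the second chord the bass is F3. The suspended G5 lies a ninth above the bass; after resolving down by step to F5, the interval above the bass becomes an octave.
Suspension figures are named by those two intervals: 9–8.

9–8 suspension.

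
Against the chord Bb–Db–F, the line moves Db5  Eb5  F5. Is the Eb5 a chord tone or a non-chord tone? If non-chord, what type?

Non-chord tone — a passing tone.

The harmony at that moment is Bb minor triad (Bb, Db, F); Eb5 is not a chord tone.
It is approached by step up from Db5 and left by step up to F5.
Step in, step out in the same direction — a passing tone.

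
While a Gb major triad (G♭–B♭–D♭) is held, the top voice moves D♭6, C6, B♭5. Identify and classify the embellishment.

The harmony at that moment is G♭ major triad (G♭, B♭, D♭); C6 is not a chord tone.
It is approached by step down from D♭6 and left by step down to B♭5.
Step in, step out in the same direction — a passing tone.

C6 is a passing tone.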